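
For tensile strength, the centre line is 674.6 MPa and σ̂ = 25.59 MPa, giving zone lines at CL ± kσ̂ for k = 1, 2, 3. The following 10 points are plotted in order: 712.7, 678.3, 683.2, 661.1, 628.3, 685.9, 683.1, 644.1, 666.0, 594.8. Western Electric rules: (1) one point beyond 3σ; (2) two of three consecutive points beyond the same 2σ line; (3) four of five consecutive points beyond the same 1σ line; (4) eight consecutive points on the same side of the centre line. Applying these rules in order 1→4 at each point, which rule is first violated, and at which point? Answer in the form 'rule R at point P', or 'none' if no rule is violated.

Zone of each point (C = within 1σ̂, B = 1σ̂–2σ̂, A = 2σ̂–3σ̂, * = beyond 3σ̂; sign = side of CL): 1:+B, 2:+C, 3:+C, 4:-C, 5:-B, 6:+C, 7:+C, 8:-B, 9:-C, 10:-*
Rule 1 (one point beyond the 3σ limits) is satisfied at point 10.

rule 1 at point 10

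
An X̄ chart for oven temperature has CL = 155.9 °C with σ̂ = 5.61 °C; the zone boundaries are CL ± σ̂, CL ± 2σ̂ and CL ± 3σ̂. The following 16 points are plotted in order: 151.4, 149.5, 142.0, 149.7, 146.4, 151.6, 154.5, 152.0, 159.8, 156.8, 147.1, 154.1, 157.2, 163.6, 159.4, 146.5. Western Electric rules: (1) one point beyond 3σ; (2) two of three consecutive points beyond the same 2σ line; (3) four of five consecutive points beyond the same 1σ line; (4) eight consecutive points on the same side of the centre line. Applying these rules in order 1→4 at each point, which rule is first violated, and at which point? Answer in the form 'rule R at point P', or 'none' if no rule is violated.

rule 3 at point 5

Zone of each point (C = within 1σ̂, B = 1σ̂–2σ̂, A = 2σ̂–3σ̂, * = beyond 3σ̂; sign = side of CL): 1:-C, 2:-B, 3:-A, 4:-B, 5:-B, 6:-C, 7:-C, 8:-C, 9:+C, 10:+C, 11:-B, 12:-C, 13:+C, 14:+B, 15:+C, 16:-B
Rule 3 (four of five consecutive points beyond the same 1σ limit) is satisfied at point 5.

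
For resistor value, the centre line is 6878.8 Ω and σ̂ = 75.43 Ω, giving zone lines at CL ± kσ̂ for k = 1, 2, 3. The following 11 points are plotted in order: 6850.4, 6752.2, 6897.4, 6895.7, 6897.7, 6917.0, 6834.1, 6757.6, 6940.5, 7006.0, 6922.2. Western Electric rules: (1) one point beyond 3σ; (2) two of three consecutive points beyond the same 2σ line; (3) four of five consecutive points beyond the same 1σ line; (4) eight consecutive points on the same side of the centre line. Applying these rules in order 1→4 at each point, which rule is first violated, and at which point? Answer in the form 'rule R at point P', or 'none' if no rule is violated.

none

Zone of each point (C = within 1σ̂, B = 1σ̂–2σ̂, A = 2σ̂–3σ̂, * = beyond 3σ̂; sign = side of CL): 1:-C, 2:-B, 3:+C, 4:+C, 5:+C, 6:+C, 7:-C, 8:-B, 9:+C, 10:+B, 11:+C
No rule fires across all 11 points.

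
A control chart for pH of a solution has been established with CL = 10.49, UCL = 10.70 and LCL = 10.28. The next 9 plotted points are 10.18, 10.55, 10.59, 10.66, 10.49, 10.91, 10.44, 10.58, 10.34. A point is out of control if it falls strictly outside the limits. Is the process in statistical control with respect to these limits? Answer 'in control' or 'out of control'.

out of control

Compare each point to [10.28, 10.70]: sample 1 = 10.18 < LCL; sample 6 = 10.91 > UCL.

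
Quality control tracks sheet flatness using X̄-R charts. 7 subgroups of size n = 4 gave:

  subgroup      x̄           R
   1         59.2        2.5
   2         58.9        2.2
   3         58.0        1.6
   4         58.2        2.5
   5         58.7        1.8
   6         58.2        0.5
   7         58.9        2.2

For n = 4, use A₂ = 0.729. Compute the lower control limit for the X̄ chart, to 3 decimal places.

57.201

X̄̄ = (59.2 + 58.9 + 58.0 + 58.2 + 58.7 + 58.2 + 58.9) / 7 = 410.1000 / 7 = 58.5857
R̄ = (2.5 + 2.2 + 1.6 + 2.5 + 1.8 + 0.5 + 2.2) / 7 = 13.3000 / 7 = 1.9000
LCL = X̄̄ − A₂·R̄ = 58.5857 − 0.729 × 1.9000 = 57.2006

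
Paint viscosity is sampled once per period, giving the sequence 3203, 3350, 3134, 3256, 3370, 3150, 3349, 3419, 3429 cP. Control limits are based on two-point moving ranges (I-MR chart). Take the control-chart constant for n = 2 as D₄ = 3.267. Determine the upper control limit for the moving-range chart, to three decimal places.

Moving ranges: 147, 216, 122, 114, 220, 199, 70, 10; M̄R̄ = 1098.0000 / 8 = 137.2500
UCL_MR = D₄·M̄R̄ = 3.267 × 137.2500 = 448.3957

448.396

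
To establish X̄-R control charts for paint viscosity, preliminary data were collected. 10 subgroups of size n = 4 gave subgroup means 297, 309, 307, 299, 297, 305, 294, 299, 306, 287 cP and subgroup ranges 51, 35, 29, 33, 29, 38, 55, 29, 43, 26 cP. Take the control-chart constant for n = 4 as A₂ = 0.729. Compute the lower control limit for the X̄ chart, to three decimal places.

X̄̄ = (297 + 309 + 307 + 299 + 297 + 305 + 294 + 299 + 306 + 287) / 10 = 3000.0000 / 10 = 300.0000
R̄ = (51 + 35 + 29 + 33 + 29 + 38 + 55 + 29 + 43 + 26) / 10 = 368.0000 / 10 = 36.8000
LCL = X̄̄ − A₂·R̄ = 300.0000 − 0.729 × 36.8000 = 273.1728

273.173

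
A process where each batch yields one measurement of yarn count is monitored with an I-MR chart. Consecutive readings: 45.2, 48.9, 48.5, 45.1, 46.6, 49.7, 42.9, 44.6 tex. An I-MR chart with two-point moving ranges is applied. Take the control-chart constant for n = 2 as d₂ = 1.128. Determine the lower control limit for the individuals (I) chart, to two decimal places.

38.61

X̄ = (45.2 + 48.9 + 48.5 + 45.1 + 46.6 + 49.7 + 42.9 + 44.6) / 8 = 46.4375
Moving ranges: 3.7, 0.4, 3.4, 1.5, 3.1, 6.8, 1.7; M̄R̄ = 20.6000 / 7 = 2.9429
LCL = X̄ − 3·M̄R̄/d₂ = 46.4375 − 3 × 2.9429 / 1.128 = 38.6108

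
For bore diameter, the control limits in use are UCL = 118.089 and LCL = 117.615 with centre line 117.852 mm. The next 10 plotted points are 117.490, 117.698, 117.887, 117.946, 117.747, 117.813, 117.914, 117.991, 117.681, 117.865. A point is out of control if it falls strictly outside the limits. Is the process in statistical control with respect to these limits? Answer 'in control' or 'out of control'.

Compare each point to [117.615, 118.089]: sample 1 = 117.490 < LCL.

out of control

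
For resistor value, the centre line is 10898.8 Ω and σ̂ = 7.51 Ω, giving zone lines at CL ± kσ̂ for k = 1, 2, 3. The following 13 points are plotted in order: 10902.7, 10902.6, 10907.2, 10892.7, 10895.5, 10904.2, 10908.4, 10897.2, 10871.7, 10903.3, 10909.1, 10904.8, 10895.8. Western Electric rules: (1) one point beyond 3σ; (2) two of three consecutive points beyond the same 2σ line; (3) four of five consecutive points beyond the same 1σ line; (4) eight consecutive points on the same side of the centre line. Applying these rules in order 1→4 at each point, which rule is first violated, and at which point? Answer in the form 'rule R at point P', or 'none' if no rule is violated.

Zone of each point (C = within 1σ̂, B = 1σ̂–2σ̂, A = 2σ̂–3σ̂, * = beyond 3σ̂; sign = side of CL): 1:+C, 2:+C, 3:+B, 4:-C, 5:-C, 6:+C, 7:+B, 8:-C, 9:-*, 10:+C, 11:+B, 12:+C, 13:-C
Rule 1 (one point beyond the 3σ limits) is satisfied at point 9.

rule 1 at point 9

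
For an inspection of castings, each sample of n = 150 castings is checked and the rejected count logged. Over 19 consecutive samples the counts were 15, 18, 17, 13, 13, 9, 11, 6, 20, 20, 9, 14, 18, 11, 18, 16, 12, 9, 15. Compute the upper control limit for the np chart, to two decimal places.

p̄ = Σdᵢ / (k·n) = 264 / (19 × 150) = 0.09263
UCL = np̄ + 3·√(np̄(1−p̄)) = 13.8947 + 3 × √(13.8947×0.90737) = 13.8947 + 3 × 3.5507 = 24.5469

24.55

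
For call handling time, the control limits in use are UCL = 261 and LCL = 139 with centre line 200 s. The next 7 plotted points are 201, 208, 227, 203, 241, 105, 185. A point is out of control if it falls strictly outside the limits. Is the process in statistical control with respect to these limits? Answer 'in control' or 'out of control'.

Compare each point to [139, 261]: sample 6 = 105 < LCL.

out of control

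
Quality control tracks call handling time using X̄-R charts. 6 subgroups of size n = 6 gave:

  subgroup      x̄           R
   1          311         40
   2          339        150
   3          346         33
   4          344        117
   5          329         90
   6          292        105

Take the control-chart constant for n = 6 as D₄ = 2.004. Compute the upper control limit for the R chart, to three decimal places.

R̄ = (40 + 150 + 33 + 117 + 90 + 105) / 6 = 535.0000 / 6 = 89.1667
UCL_R = D₄·R̄ = 2.004 × 89.1667 = 178.6900

178.690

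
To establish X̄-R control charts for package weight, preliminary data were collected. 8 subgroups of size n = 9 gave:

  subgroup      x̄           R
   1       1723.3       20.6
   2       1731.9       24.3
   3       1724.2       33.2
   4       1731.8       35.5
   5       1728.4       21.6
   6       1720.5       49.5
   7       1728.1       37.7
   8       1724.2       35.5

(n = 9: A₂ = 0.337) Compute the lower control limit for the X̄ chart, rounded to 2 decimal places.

X̄̄ = (1723.3 + 1731.9 + 1724.2 + 1731.8 + 1728.4 + 1720.5 + 1728.1 + 1724.2) / 8 = 13812.4000 / 8 = 1726.5500
R̄ = (20.6 + 24.3 + 33.2 + 35.5 + 21.6 + 49.5 + 37.7 + 35.5) / 8 = 257.9000 / 8 = 32.2375
LCL = X̄̄ − A₂·R̄ = 1726.5500 − 0.337 × 32.2375 = 1715.6860

1715.69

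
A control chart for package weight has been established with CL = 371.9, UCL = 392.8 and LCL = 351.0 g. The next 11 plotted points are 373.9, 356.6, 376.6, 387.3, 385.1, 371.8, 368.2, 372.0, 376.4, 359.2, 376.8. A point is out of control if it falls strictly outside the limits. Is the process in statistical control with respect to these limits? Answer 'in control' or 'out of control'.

in control

All 11 points lie within [351.0, 392.8].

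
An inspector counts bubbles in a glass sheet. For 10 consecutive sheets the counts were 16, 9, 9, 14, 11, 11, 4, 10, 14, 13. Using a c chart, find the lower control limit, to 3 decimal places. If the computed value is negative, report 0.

1.105

c̄ = (16 + 9 + 9 + 14 + 11 + 11 + 4 + 10 + 14 + 13) / 10 = 111 / 10 = 11.1000
LCL = c̄ − 3√c̄ = 11.1000 − 3 × 3.3317 = 1.1050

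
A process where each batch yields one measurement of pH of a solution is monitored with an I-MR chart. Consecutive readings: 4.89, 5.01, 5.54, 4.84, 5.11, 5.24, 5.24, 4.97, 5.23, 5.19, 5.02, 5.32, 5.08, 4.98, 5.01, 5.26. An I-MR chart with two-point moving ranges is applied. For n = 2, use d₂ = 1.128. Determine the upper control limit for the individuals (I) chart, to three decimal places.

X̄ = (4.89 + 5.01 + 5.54 + 4.84 + 5.11 + 5.24 + 5.24 + 4.97 + 5.23 + 5.19 + 5.02 + 5.32 + 5.08 + 4.98 + 5.01 + 5.26) / 16 = 5.1206
Moving ranges: 0.12, 0.53, 0.70, 0.27, 0.13, 0.00, 0.27, 0.26, 0.04, 0.17, 0.30, 0.24, 0.10, 0.03, 0.25; M̄R̄ = 3.4100 / 15 = 0.2273
UCL = X̄ + 3·M̄R̄/d₂ = 5.1206 + 3 × 0.2273 / 1.128 = 5.7252

5.725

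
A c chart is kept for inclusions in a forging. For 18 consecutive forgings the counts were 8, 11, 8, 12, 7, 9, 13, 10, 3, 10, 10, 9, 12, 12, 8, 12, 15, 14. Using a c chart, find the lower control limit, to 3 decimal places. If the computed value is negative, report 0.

0.601

c̄ = (8 + 11 + 8 + 12 + 7 + 9 + 13 + 10 + 3 + 10 + 10 + 9 + 12 + 12 + 8 + 12 + 15 + 14) / 18 = 183 / 18 = 10.1667
LCL = c̄ − 3√c̄ = 10.1667 − 3 × 3.1885 = 0.6011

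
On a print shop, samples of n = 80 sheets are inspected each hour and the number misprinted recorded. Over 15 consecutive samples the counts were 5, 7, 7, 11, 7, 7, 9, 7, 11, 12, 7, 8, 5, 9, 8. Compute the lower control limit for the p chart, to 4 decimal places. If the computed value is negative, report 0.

p̄ = Σdᵢ / (k·n) = 120 / (15 × 80) = 0.10000
LCL = p̄ − 3·√(p̄(1−p̄)/n) = 0.10000 − 3 × 0.03354 = -0.00062 → 0 (negative, so LCL = 0)

0.0000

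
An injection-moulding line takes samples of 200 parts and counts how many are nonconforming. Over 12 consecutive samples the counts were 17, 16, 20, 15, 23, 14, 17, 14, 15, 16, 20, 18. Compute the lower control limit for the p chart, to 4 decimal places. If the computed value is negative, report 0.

p̄ = Σdᵢ / (k·n) = 205 / (12 × 200) = 0.08542
LCL = p̄ − 3·√(p̄(1−p̄)/n) = 0.08542 − 3 × 0.01976 = 0.02613

0.0261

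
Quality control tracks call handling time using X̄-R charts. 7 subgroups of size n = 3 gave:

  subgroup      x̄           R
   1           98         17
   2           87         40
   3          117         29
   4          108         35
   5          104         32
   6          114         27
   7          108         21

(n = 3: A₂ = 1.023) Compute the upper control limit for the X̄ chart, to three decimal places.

134.518

X̄̄ = (98 + 87 + 117 + 108 + 104 + 114 + 108) / 7 = 736.0000 / 7 = 105.1429
R̄ = (17 + 40 + 29 + 35 + 32 + 27 + 21) / 7 = 201.0000 / 7 = 28.7143
UCL = X̄̄ + A₂·R̄ = 105.1429 + 1.023 × 28.7143 = 134.5176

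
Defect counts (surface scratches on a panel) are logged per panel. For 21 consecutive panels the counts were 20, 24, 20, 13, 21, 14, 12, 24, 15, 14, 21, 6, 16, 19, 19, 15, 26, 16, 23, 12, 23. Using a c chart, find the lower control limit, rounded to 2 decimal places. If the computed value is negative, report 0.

c̄ = (20 + 24 + 20 + 13 + 21 + 14 + 12 + 24 + 15 + 14 + 21 + 6 + 16 + 19 + 19 + 15 + 26 + 16 + 23 + 12 + 23) / 21 = 373 / 21 = 17.7619
LCL = c̄ − 3√c̄ = 17.7619 − 3 × 4.2145 = 5.1184

5.12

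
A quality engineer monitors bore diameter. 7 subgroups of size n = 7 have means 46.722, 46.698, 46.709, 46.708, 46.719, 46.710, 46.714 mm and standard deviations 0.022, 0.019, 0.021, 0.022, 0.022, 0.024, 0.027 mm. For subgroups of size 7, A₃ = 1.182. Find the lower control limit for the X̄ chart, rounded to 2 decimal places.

46.68

X̄̄ = (46.722 + 46.698 + 46.709 + 46.708 + 46.719 + 46.710 + 46.714) / 7 = 46.7114
s̄ = (0.022 + 0.019 + 0.021 + 0.022 + 0.022 + 0.024 + 0.027) / 7 = 0.0224
LCL = X̄̄ − A₃·s̄ = 46.7114 − 1.182 × 0.0224 = 46.6849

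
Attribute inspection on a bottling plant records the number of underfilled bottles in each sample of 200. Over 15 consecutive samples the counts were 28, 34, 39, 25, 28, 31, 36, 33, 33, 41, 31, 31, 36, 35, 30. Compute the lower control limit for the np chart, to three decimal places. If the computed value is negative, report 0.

17.037

p̄ = Σdᵢ / (k·n) = 491 / (15 × 200) = 0.16367
LCL = np̄ − 3·√(np̄(1−p̄)) = 32.7333 − 3 × 5.2322 = 17.0367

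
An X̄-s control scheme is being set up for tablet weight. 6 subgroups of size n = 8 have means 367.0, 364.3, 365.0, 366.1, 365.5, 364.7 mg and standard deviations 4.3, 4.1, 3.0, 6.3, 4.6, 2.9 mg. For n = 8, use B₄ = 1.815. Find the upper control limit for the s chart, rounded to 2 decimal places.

7.62

s̄ = (4.3 + 4.1 + 3.0 + 6.3 + 4.6 + 2.9) / 6 = 4.2000
UCL_s = B₄·s̄ = 1.815 × 4.2000 = 7.6230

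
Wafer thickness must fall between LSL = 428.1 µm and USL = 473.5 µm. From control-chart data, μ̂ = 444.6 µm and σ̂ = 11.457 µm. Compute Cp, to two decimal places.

Cp = (USL − LSL) / (6σ̂) = (473.5 − 428.1) / (6 × 11.457) = 45.4000 / 68.7420 = 0.6604

0.66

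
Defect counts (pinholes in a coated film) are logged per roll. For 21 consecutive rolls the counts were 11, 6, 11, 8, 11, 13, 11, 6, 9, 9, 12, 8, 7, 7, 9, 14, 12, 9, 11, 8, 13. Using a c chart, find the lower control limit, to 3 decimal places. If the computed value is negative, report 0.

0.389

c̄ = (11 + 6 + 11 + 8 + 11 + 13 + 11 + 6 + 9 + 9 + 12 + 8 + 7 + 7 + 9 + 14 + 12 + 9 + 11 + 8 + 13) / 21 = 205 / 21 = 9.7619
LCL = c̄ − 3√c̄ = 9.7619 − 3 × 3.1244 = 0.3887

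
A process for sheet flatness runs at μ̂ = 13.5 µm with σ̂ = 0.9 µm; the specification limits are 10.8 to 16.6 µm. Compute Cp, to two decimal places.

1.07

Cp = (USL − LSL) / (6σ̂) = (16.6 − 10.8) / (6 × 0.9) = 5.8000 / 5.4000 = 1.0741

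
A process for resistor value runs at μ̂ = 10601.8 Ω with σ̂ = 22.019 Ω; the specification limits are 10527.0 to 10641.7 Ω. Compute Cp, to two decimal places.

Cp = (USL − LSL) / (6σ̂) = (10641.7 − 10527.0) / (6 × 22.019) = 114.7000 / 132.1140 = 0.8682

0.87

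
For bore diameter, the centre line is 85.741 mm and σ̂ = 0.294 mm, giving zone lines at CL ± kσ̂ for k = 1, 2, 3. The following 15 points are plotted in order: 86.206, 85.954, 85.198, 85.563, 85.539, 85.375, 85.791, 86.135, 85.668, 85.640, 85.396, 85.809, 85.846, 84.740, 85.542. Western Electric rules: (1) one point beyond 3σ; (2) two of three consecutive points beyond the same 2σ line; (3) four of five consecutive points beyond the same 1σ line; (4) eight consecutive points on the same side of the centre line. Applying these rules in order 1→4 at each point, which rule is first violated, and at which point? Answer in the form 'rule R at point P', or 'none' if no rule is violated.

rule 1 at point 14

Zone of each point (C = within 1σ̂, B = 1σ̂–2σ̂, A = 2σ̂–3σ̂, * = beyond 3σ̂; sign = side of CL): 1:+B, 2:+C, 3:-B, 4:-C, 5:-C, 6:-B, 7:+C, 8:+B, 9:-C, 10:-C, 11:-B, 12:+C, 13:+C, 14:-*, 15:-C
Rule 1 (one point beyond the 3σ limits) is satisfied at point 14.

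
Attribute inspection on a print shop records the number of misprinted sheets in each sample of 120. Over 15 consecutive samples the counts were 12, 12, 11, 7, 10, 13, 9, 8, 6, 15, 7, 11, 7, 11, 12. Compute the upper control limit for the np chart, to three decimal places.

19.177

p̄ = Σdᵢ / (k·n) = 151 / (15 × 120) = 0.08389
UCL = np̄ + 3·√(np̄(1−p̄)) = 10.0667 + 3 × √(10.0667×0.91611) = 10.0667 + 3 × 3.0368 = 19.1771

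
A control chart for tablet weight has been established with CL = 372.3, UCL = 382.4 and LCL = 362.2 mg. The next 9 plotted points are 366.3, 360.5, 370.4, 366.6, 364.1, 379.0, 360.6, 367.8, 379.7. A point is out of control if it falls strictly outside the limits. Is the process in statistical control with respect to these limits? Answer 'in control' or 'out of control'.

Compare each point to [362.2, 382.4]: sample 2 = 360.5 < LCL; sample 7 = 360.6 < LCL.

out of control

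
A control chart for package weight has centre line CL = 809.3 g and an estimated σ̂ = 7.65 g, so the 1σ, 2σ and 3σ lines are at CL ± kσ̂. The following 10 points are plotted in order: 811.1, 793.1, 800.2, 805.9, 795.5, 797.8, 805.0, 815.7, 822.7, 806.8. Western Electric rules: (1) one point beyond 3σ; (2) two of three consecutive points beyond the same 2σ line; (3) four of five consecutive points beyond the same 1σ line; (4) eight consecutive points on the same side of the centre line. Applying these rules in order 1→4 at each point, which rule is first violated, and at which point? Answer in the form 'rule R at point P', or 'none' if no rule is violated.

Zone of each point (C = within 1σ̂, B = 1σ̂–2σ̂, A = 2σ̂–3σ̂, * = beyond 3σ̂; sign = side of CL): 1:+C, 2:-A, 3:-B, 4:-C, 5:-B, 6:-B, 7:-C, 8:+C, 9:+B, 10:-C
Rule 3 (four of five consecutive points beyond the same 1σ limit) is satisfied at point 6.

rule 3 at point 6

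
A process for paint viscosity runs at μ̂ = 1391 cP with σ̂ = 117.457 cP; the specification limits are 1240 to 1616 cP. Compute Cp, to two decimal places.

Cp = (USL − LSL) / (6σ̂) = (1616 − 1240) / (6 × 117.457) = 376.0000 / 704.7420 = 0.5335

0.53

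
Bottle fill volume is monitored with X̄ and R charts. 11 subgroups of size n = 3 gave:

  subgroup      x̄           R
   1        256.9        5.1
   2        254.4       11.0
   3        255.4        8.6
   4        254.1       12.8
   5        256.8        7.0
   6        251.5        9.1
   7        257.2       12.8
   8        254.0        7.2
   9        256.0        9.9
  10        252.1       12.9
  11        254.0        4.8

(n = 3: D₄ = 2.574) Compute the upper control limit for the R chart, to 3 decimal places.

23.681

R̄ = (5.1 + 11.0 + 8.6 + 12.8 + 7.0 + 9.1 + 12.8 + 7.2 + 9.9 + 12.9 + 4.8) / 11 = 101.2000 / 11 = 9.2000
UCL_R = D₄·R̄ = 2.574 × 9.2000 = 23.6808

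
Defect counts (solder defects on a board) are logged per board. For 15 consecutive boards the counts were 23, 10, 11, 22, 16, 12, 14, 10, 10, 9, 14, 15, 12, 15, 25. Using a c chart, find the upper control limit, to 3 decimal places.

25.970

c̄ = (23 + 10 + 11 + 22 + 16 + 12 + 14 + 10 + 10 + 9 + 14 + 15 + 12 + 15 + 25) / 15 = 218 / 15 = 14.5333
UCL = c̄ + 3√c̄ = 14.5333 + 3 × √14.5333 = 14.5333 + 3 × 3.8123 = 25.9701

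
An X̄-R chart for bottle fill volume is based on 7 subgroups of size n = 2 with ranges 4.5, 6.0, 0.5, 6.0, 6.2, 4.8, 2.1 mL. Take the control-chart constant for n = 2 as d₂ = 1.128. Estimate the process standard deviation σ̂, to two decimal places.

3.81

R̄ = (4.5 + 6.0 + 0.5 + 6.0 + 6.2 + 4.8 + 2.1) / 7 = 4.3000
σ̂ = R̄ / d₂ = 4.3000 / 1.128 = 3.8121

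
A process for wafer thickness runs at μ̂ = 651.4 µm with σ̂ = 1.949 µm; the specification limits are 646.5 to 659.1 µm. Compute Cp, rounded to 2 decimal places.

Cp = (USL − LSL) / (6σ̂) = (659.1 − 646.5) / (6 × 1.949) = 12.6000 / 11.6940 = 1.0775

1.08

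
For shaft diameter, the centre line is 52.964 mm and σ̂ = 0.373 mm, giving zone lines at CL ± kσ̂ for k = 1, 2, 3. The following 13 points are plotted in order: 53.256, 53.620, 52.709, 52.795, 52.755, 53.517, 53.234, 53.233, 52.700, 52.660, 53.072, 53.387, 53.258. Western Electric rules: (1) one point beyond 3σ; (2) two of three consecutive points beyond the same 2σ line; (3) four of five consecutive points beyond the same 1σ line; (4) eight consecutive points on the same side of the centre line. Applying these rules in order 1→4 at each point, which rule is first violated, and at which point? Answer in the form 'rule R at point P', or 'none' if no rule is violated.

Zone of each point (C = within 1σ̂, B = 1σ̂–2σ̂, A = 2σ̂–3σ̂, * = beyond 3σ̂; sign = side of CL): 1:+C, 2:+B, 3:-C, 4:-C, 5:-C, 6:+B, 7:+C, 8:+C, 9:-C, 10:-C, 11:+C, 12:+B, 13:+C
No rule fires across all 13 points.

none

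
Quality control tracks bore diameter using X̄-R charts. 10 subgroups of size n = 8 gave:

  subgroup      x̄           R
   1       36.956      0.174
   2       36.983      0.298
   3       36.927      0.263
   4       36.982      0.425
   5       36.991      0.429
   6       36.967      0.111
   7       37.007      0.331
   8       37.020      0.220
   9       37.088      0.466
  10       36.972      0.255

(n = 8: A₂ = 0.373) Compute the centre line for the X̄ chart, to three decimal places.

36.989

X̄̄ = (36.956 + 36.983 + 36.927 + 36.982 + 36.991 + 36.967 + 37.007 + 37.020 + 37.088 + 36.972) / 10 = 369.8930 / 10 = 36.9893
CL = X̄̄ = 36.9893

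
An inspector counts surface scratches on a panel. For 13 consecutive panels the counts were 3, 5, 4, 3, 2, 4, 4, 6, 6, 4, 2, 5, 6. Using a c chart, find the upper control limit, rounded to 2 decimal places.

c̄ = (3 + 5 + 4 + 3 + 2 + 4 + 4 + 6 + 6 + 4 + 2 + 5 + 6) / 13 = 54 / 13 = 4.1538
UCL = c̄ + 3√c̄ = 4.1538 + 3 × √4.1538 = 4.1538 + 3 × 2.0381 = 10.2681

10.27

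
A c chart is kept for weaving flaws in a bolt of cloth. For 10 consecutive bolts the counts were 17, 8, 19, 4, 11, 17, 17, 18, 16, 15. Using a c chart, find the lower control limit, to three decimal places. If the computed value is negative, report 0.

2.895

c̄ = (17 + 8 + 19 + 4 + 11 + 17 + 17 + 18 + 16 + 15) / 10 = 142 / 10 = 14.2000
LCL = c̄ − 3√c̄ = 14.2000 − 3 × 3.7683 = 2.8951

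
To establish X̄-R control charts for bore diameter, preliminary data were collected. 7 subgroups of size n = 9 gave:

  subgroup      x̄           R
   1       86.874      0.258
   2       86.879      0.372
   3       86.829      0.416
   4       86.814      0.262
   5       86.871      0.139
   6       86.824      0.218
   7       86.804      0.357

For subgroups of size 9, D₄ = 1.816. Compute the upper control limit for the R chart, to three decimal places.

R̄ = (0.258 + 0.372 + 0.416 + 0.262 + 0.139 + 0.218 + 0.357) / 7 = 2.0220 / 7 = 0.2889
UCL_R = D₄·R̄ = 1.816 × 0.2889 = 0.5246

0.525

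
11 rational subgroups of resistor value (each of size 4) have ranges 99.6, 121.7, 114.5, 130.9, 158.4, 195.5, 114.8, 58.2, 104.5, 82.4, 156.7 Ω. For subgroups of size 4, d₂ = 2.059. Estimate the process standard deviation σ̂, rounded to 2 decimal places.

59.04

R̄ = (99.6 + 121.7 + 114.5 + 130.9 + 158.4 + 195.5 + 114.8 + 58.2 + 104.5 + 82.4 + 156.7) / 11 = 121.5636
σ̂ = R̄ / d₂ = 121.5636 / 2.059 = 59.0401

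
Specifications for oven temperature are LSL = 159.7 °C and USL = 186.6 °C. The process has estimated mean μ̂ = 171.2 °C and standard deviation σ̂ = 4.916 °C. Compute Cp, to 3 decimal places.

0.912

Cp = (USL − LSL) / (6σ̂) = (186.6 − 159.7) / (6 × 4.916) = 26.9000 / 29.4960 = 0.9120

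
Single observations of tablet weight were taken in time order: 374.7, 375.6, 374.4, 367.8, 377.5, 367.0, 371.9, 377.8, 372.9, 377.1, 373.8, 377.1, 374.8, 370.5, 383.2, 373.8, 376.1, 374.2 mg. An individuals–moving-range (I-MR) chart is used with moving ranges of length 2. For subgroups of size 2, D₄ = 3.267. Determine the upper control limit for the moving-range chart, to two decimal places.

16.97

Moving ranges: 0.9, 1.2, 6.6, 9.7, 10.5, 4.9, 5.9, 4.9, 4.2, 3.3, 3.3, 2.3, 4.3, 12.7, 9.4, 2.3, 1.9; M̄R̄ = 88.3000 / 17 = 5.1941
UCL_MR = D₄·M̄R̄ = 3.267 × 5.1941 = 16.9692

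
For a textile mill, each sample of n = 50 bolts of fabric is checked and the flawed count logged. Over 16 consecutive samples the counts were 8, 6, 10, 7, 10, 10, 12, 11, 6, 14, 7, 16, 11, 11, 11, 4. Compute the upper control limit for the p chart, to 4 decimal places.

0.3598

p̄ = Σdᵢ / (k·n) = 154 / (16 × 50) = 0.19250
UCL = p̄ + 3·√(p̄(1−p̄)/n) = 0.19250 + 3 × √(0.19250×0.80750/50) = 0.19250 + 3 × 0.05576 = 0.35977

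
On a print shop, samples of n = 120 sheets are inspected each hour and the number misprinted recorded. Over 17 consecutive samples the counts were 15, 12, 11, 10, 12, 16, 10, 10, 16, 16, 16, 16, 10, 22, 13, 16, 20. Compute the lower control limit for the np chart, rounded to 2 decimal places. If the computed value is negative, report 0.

p̄ = Σdᵢ / (k·n) = 241 / (17 × 120) = 0.11814
LCL = np̄ − 3·√(np̄(1−p̄)) = 14.1765 − 3 × 3.5358 = 3.5691

3.57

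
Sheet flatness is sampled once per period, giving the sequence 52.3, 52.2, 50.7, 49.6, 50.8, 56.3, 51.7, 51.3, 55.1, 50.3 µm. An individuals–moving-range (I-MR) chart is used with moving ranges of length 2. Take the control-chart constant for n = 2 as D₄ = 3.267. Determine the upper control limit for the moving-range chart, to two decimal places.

Moving ranges: 0.1, 1.5, 1.1, 1.2, 5.5, 4.6, 0.4, 3.8, 4.8; M̄R̄ = 23.0000 / 9 = 2.5556
UCL_MR = D₄·M̄R̄ = 3.267 × 2.5556 = 8.3490

8.35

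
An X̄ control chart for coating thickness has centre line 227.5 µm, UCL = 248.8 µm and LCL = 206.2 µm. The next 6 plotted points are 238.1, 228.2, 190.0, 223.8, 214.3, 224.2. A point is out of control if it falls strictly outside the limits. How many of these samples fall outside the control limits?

Compare each point to [206.2, 248.8]: sample 3 = 190.0 < LCL.

1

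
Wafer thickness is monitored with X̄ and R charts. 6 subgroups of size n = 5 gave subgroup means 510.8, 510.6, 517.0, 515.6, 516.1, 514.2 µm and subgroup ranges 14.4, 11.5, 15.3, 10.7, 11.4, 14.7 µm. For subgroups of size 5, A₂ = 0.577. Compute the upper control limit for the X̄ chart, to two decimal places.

X̄̄ = (510.8 + 510.6 + 517.0 + 515.6 + 516.1 + 514.2) / 6 = 3084.3000 / 6 = 514.0500
R̄ = (14.4 + 11.5 + 15.3 + 10.7 + 11.4 + 14.7) / 6 = 78.0000 / 6 = 13.0000
UCL = X̄̄ + A₂·R̄ = 514.0500 + 0.577 × 13.0000 = 521.5510

521.55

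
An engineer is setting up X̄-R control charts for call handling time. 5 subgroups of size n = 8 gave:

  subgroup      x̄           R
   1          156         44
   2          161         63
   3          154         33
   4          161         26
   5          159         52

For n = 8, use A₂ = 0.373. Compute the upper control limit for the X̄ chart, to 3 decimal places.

174.463

X̄̄ = (156 + 161 + 154 + 161 + 159) / 5 = 791.0000 / 5 = 158.2000
R̄ = (44 + 63 + 33 + 26 + 52) / 5 = 218.0000 / 5 = 43.6000
UCL = X̄̄ + A₂·R̄ = 158.2000 + 0.373 × 43.6000 = 174.4628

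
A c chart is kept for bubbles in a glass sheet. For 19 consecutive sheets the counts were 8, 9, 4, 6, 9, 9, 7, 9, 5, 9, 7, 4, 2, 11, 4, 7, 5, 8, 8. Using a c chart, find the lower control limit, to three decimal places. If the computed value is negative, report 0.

c̄ = (8 + 9 + 4 + 6 + 9 + 9 + 7 + 9 + 5 + 9 + 7 + 4 + 2 + 11 + 4 + 7 + 5 + 8 + 8) / 19 = 131 / 19 = 6.8947
LCL = c̄ − 3√c̄ = 6.8947 − 3 × 2.6258 = -0.9826 → 0 (cannot be negative)

0.000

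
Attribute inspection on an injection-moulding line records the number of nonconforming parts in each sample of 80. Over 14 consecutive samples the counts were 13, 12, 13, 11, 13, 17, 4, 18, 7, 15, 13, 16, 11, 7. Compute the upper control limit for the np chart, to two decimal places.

p̄ = Σdᵢ / (k·n) = 170 / (14 × 80) = 0.15179
UCL = np̄ + 3·√(np̄(1−p̄)) = 12.1429 + 3 × √(12.1429×0.84821) = 12.1429 + 3 × 3.2093 = 21.7708

21.77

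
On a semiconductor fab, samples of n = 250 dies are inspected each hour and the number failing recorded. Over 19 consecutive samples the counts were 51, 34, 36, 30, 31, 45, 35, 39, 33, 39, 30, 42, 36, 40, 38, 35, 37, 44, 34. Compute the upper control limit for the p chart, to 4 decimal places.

p̄ = Σdᵢ / (k·n) = 709 / (19 × 250) = 0.14926
UCL = p̄ + 3·√(p̄(1−p̄)/n) = 0.14926 + 3 × √(0.14926×0.85074/250) = 0.14926 + 3 × 0.02254 = 0.21688

0.2169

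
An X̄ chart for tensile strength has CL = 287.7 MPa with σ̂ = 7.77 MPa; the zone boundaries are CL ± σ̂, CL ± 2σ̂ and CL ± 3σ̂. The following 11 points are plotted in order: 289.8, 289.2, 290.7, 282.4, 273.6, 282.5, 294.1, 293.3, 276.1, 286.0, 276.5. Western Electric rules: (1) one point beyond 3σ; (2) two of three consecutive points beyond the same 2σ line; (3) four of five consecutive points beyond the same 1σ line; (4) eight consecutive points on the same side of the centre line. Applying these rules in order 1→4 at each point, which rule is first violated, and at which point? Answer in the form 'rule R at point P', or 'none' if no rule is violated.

Zone of each point (C = within 1σ̂, B = 1σ̂–2σ̂, A = 2σ̂–3σ̂, * = beyond 3σ̂; sign = side of CL): 1:+C, 2:+C, 3:+C, 4:-C, 5:-B, 6:-C, 7:+C, 8:+C, 9:-B, 10:-C, 11:-B
No rule fires across all 11 points.

none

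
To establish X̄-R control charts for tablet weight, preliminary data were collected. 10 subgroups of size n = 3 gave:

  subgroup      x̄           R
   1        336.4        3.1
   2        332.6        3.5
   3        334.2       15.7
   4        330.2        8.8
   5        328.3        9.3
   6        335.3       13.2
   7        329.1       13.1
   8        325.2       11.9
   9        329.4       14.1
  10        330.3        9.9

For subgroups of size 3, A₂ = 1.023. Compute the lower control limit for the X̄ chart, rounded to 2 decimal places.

X̄̄ = (336.4 + 332.6 + 334.2 + 330.2 + 328.3 + 335.3 + 329.1 + 325.2 + 329.4 + 330.3) / 10 = 3311.0000 / 10 = 331.1000
R̄ = (3.1 + 3.5 + 15.7 + 8.8 + 9.3 + 13.2 + 13.1 + 11.9 + 14.1 + 9.9) / 10 = 102.6000 / 10 = 10.2600
LCL = X̄̄ − A₂·R̄ = 331.1000 − 1.023 × 10.2600 = 320.6040

320.60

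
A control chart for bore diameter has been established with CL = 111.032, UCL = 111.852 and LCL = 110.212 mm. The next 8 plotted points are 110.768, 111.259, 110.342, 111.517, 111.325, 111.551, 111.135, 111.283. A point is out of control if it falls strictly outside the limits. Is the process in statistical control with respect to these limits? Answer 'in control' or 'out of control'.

in control

All 8 points lie within [110.212, 111.852].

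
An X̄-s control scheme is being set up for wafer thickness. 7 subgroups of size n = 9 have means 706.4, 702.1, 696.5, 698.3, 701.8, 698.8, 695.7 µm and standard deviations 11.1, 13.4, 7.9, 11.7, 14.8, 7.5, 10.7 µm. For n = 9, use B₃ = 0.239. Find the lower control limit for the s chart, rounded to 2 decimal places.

2.63

s̄ = (11.1 + 13.4 + 7.9 + 11.7 + 14.8 + 7.5 + 10.7) / 7 = 11.0143
LCL_s = B₃·s̄ = 0.239 × 11.0143 = 2.6324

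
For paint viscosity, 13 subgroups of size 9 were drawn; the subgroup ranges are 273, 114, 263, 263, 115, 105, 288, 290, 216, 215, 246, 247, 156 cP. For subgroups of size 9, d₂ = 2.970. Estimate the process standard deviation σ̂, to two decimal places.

72.29

R̄ = (273 + 114 + 263 + 263 + 115 + 105 + 288 + 290 + 216 + 215 + 246 + 247 + 156) / 13 = 214.6923
σ̂ = R̄ / d₂ = 214.6923 / 2.970 = 72.2870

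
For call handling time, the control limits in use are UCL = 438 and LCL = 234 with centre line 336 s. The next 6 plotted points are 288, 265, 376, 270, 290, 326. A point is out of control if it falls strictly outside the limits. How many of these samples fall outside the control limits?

0

All 6 points lie within [234, 438].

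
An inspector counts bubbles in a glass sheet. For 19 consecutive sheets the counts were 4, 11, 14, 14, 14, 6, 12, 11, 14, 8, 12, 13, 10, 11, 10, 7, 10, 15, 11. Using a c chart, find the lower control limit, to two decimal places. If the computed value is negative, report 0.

0.99

c̄ = (4 + 11 + 14 + 14 + 14 + 6 + 12 + 11 + 14 + 8 + 12 + 13 + 10 + 11 + 10 + 7 + 10 + 15 + 11) / 19 = 207 / 19 = 10.8947
LCL = c̄ − 3√c̄ = 10.8947 − 3 × 3.3007 = 0.9926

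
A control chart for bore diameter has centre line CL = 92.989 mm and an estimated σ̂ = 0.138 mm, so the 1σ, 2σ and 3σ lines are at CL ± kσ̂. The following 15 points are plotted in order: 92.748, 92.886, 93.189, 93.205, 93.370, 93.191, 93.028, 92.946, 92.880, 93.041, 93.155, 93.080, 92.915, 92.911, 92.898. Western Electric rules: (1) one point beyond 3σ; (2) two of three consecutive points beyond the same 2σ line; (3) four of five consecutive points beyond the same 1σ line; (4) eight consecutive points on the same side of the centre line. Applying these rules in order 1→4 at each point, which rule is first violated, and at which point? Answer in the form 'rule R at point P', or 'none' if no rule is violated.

Zone of each point (C = within 1σ̂, B = 1σ̂–2σ̂, A = 2σ̂–3σ̂, * = beyond 3σ̂; sign = side of CL): 1:-B, 2:-C, 3:+B, 4:+B, 5:+A, 6:+B, 7:+C, 8:-C, 9:-C, 10:+C, 11:+B, 12:+C, 13:-C, 14:-C, 15:-C
Rule 3 (four of five consecutive points beyond the same 1σ limit) is satisfied at point 6.

rule 3 at point 6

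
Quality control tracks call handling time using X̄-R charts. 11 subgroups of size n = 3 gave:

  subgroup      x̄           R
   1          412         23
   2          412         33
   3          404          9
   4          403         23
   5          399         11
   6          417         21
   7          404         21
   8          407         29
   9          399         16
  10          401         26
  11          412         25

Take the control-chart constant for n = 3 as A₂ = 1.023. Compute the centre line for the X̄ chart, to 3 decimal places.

X̄̄ = (412 + 412 + 404 + 403 + 399 + 417 + 404 + 407 + 399 + 401 + 412) / 11 = 4470.0000 / 11 = 406.3636
CL = X̄̄ = 406.3636

406.364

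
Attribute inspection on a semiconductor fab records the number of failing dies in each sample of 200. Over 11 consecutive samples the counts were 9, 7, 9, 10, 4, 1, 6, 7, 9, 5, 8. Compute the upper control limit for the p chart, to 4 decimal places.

0.0726

p̄ = Σdᵢ / (k·n) = 75 / (11 × 200) = 0.03409
UCL = p̄ + 3·√(p̄(1−p̄)/n) = 0.03409 + 3 × √(0.03409×0.96591/200) = 0.03409 + 3 × 0.01283 = 0.07258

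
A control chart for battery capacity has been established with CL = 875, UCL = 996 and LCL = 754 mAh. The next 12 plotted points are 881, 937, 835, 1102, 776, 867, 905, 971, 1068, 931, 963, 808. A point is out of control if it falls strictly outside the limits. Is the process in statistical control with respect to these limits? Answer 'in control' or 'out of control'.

Compare each point to [754, 996]: sample 4 = 1102 > UCL; sample 9 = 1068 > UCL.

out of control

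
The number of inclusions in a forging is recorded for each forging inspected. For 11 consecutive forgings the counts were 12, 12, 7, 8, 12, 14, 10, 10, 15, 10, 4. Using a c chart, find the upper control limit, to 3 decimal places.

c̄ = (12 + 12 + 7 + 8 + 12 + 14 + 10 + 10 + 15 + 10 + 4) / 11 = 114 / 11 = 10.3636
UCL = c̄ + 3√c̄ = 10.3636 + 3 × √10.3636 = 10.3636 + 3 × 3.2193 = 20.0214

20.021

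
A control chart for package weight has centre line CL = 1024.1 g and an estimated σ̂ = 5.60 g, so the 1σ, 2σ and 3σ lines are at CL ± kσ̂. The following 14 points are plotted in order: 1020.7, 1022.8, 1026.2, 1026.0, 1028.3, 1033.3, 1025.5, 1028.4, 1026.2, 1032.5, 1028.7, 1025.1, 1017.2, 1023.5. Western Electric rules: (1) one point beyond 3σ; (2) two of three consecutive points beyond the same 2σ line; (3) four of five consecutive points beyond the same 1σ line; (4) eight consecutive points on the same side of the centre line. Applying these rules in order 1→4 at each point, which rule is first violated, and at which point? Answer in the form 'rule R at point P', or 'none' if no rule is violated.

rule 4 at point 10

Zone of each point (C = within 1σ̂, B = 1σ̂–2σ̂, A = 2σ̂–3σ̂, * = beyond 3σ̂; sign = side of CL): 1:-C, 2:-C, 3:+C, 4:+C, 5:+C, 6:+B, 7:+C, 8:+C, 9:+C, 10:+B, 11:+C, 12:+C, 13:-B, 14:-C
Rule 4 (eight consecutive points on the same side of the centre line) is satisfied at point 10.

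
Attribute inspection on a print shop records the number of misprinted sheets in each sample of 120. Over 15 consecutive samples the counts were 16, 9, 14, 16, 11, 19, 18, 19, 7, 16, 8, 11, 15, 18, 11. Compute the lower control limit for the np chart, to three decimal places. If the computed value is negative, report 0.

p̄ = Σdᵢ / (k·n) = 208 / (15 × 120) = 0.11556
LCL = np̄ − 3·√(np̄(1−p̄)) = 13.8667 − 3 × 3.5020 = 3.3605

3.361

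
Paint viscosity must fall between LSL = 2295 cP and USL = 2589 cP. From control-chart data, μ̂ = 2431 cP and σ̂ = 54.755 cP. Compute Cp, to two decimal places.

0.89

Cp = (USL − LSL) / (6σ̂) = (2589 − 2295) / (6 × 54.755) = 294.0000 / 328.5300 = 0.8949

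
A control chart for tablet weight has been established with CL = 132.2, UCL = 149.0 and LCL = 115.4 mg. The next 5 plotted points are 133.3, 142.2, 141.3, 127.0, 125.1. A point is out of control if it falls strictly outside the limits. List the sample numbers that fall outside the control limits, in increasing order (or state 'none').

none

All 5 points lie within [115.4, 149.0].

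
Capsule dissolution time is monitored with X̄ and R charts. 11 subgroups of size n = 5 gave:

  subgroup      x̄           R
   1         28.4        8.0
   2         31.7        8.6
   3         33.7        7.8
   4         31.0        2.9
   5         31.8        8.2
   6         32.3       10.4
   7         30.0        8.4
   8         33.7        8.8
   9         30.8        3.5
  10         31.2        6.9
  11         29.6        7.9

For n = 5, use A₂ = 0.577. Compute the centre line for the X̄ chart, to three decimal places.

X̄̄ = (28.4 + 31.7 + 33.7 + 31.0 + 31.8 + 32.3 + 30.0 + 33.7 + 30.8 + 31.2 + 29.6) / 11 = 344.2000 / 11 = 31.2909
CL = X̄̄ = 31.2909

31.291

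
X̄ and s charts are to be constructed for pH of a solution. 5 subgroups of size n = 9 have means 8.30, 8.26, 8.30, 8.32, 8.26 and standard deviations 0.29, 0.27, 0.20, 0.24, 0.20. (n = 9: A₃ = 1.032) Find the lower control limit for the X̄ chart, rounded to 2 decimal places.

X̄̄ = (8.30 + 8.26 + 8.30 + 8.32 + 8.26) / 5 = 8.2880
s̄ = (0.29 + 0.27 + 0.20 + 0.24 + 0.20) / 5 = 0.2400
LCL = X̄̄ − A₃·s̄ = 8.2880 − 1.032 × 0.2400 = 8.0403

8.04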